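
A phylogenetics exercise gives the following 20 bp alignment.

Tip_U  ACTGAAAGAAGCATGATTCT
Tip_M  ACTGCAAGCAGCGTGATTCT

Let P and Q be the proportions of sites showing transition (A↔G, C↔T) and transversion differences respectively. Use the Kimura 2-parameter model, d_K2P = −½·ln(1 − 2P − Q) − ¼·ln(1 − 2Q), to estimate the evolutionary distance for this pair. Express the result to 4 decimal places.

0.1674

Differing sites — 5:A/C (Tv); 9:A/C (Tv); 13:A/G (Ti).
Of the 3 differences, 1 transition and 2 transversions over 20 sites: P = 1/20 = 0.050000, Q = 2/20 = 0.100000.
d = −0.5·ln(0.800000) − 0.25·ln(0.800000) = −0.5·(-0.223144) − 0.25·(-0.223144) = 0.1674.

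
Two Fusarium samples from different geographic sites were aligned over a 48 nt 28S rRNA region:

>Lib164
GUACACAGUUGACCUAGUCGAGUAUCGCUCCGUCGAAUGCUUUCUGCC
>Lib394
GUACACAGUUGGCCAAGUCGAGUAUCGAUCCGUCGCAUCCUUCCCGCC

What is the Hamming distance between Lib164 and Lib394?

Mismatches occur at site 12 (A↔G), site 15 (U↔A), site 28 (C↔A), site 36 (A↔C), site 39 (G↔C), site 43 (U↔C), site 45 (U↔C).
That gives 7 mismatches out of 48 aligned sites, so the Hamming distance is 7.

7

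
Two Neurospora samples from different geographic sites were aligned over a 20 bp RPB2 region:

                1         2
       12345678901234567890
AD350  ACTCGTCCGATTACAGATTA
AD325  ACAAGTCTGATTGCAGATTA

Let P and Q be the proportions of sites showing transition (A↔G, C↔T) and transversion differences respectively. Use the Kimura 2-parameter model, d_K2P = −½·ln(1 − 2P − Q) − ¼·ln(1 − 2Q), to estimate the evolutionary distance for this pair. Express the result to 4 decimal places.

The sequences differ at positions 3 (T/A, transversion), 4 (C/A, transversion), 8 (C/T, transition), 13 (A/G, transition).
Of the 4 differences, 2 transitions and 2 transversions over 20 sites: P = 2/20 = 0.100000, Q = 2/20 = 0.100000.
d = −0.5·ln(0.700000) − 0.25·ln(0.800000) = −0.5·(-0.356675) − 0.25·(-0.223144) = 0.2341.

0.2341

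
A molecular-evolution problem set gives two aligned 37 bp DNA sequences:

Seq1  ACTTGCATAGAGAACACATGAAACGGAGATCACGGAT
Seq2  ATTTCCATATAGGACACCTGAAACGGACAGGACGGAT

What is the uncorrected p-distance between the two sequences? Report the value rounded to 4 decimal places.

The sequences differ at positions 2 (C/T), 5 (G/C), 10 (G/T), 13 (A/G), 18 (A/C), 28 (G/C), 30 (T/G), 31 (C/G).
There are 8 differences over 37 sites, so p = 8/37 = 0.2162.

0.2162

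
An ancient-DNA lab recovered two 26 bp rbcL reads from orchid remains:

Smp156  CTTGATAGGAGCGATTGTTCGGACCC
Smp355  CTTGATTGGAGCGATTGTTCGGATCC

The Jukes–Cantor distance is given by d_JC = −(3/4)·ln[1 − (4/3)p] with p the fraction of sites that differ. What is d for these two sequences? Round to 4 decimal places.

0.0812

Mismatches occur at site 7 (A/T), site 24 (C/T).
p = 2/26 = 0.076923.
d = −0.75 · ln(1 − (4/3)·0.076923) = −0.75 · ln(0.897436) = −0.75 · (-0.108213) = 0.0812.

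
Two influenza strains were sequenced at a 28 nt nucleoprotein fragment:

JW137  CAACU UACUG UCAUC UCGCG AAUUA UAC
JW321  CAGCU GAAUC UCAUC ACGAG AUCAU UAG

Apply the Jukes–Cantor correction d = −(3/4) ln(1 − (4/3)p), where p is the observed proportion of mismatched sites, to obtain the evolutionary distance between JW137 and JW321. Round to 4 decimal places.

Differing sites — 3:A/G; 6:U/G; 8:C/A; 10:G/C; 16:U/A; 19:C/A; 22:A/U; 23:U/C; 24:U/A; 25:A/U; 28:C/G.
p = 11/28 = 0.392857.
d = −0.75 · ln(1 − (4/3)·0.392857) = −0.75 · ln(0.476191) = −0.75 · (-0.741936) = 0.5565.

0.5565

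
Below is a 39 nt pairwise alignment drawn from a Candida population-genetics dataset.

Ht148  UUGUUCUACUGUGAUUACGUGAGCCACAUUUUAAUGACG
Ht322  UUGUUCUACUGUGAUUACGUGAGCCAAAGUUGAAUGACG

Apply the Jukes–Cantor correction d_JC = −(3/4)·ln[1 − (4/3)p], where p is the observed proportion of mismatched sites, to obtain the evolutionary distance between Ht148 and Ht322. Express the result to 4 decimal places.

Mismatches occur at site 27 (C/A), site 29 (U/G), site 32 (U/G).
p = 3/39 = 0.076923.
d = −0.75 · ln(1 − (4/3)·0.076923) = −0.75 · ln(0.897436) = −0.75 · (-0.108213) = 0.0812.

0.0812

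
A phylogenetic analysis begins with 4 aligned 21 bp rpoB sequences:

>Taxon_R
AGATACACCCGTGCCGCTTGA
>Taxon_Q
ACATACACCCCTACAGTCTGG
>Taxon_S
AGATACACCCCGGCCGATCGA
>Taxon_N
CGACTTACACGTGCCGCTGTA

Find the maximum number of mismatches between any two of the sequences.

Pairwise Hamming distances:
  Taxon_R vs Taxon_Q: 7
  Taxon_R vs Taxon_S: 4
  Taxon_R vs Taxon_N: 7
  Taxon_Q vs Taxon_S: 8
  Taxon_Q vs Taxon_N: 14
  Taxon_S vs Taxon_N: 10
The largest is 14, between Taxon_Q and Taxon_N.

14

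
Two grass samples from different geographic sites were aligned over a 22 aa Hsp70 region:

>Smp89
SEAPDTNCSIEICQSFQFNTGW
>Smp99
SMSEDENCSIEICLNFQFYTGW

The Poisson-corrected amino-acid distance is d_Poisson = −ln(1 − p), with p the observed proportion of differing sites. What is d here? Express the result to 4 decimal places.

Mismatches occur at site 2 (E↔M), site 3 (A↔S), site 4 (P↔E), site 6 (T↔E), site 14 (Q↔L), site 15 (S↔N), site 19 (N↔Y).
p = 7/22 = 0.318182.
d = −ln(1 − 0.318182) = −ln(0.681818) = 0.3830.

0.3830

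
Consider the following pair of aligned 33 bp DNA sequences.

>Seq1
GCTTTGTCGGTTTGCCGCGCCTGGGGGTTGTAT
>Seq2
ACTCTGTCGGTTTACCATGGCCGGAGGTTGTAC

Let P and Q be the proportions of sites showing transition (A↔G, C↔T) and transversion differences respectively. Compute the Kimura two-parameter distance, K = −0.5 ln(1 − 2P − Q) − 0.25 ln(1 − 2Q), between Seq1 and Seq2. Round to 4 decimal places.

The sequences differ at positions 1 (G/A, transition), 4 (T/C, transition), 14 (G/A, transition), 17 (G/A, transition), 18 (C/T, transition), 20 (C/G, transversion), 22 (T/C, transition), 25 (G/A, transition), 33 (T/C, transition).
Of the 9 differences, 8 transitions and 1 transversion over 33 sites: P = 8/33 = 0.242424, Q = 1/33 = 0.030303.
d = −0.5·ln(0.484849) − 0.25·ln(0.939394) = −0.5·(-0.723918) − 0.25·(-0.062520) = 0.3776.

0.3776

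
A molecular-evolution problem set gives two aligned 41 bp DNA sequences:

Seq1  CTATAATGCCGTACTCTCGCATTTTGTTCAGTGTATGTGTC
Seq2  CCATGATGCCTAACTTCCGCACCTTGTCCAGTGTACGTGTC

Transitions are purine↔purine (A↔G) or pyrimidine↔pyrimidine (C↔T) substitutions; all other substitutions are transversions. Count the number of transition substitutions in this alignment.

Mismatches occur at site 2 (T/C, transition), site 5 (A/G, transition), site 11 (G/T, transversion), site 12 (T/A, transversion), site 16 (C/T, transition), site 17 (T/C, transition), site 22 (T/C, transition), site 23 (T/C, transition), site 28 (T/C, transition), site 36 (T/C, transition).
Of the 10 differences, 8 transitions and 2 transversions, so the answer is 8.

8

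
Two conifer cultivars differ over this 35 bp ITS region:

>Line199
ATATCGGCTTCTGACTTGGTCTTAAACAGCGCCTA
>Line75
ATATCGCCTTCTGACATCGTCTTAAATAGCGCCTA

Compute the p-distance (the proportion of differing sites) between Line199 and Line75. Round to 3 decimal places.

0.114

Mismatches occur at site 7 (G/C), site 16 (T/A), site 18 (G/C), site 27 (C/T).
There are 4 differences over 35 sites, so p = 4/35 = 0.114.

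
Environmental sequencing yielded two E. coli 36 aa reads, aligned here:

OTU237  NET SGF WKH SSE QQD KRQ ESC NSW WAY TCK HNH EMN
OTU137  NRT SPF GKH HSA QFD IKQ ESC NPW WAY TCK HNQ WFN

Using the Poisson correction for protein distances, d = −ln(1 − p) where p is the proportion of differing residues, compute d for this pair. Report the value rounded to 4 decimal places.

0.4055

Differing sites — 2:E/R; 5:G/P; 7:W/G; 10:S/H; 12:E/A; 14:Q/F; 16:K/I; 17:R/K; 23:S/P; 33:H/Q; 34:E/W; 35:M/F.
p = 12/36 = 0.333333.
d = −ln(1 − 0.333333) = −ln(0.666667) = 0.4055.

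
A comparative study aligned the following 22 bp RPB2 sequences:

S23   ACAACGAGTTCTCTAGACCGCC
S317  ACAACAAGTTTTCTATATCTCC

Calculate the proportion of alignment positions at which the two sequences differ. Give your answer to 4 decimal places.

Differing sites — 6:G/A; 11:C/T; 16:G/T; 18:C/T; 20:G/T.
There are 5 differences over 22 sites, so p = 5/22 = 0.2273.

0.2273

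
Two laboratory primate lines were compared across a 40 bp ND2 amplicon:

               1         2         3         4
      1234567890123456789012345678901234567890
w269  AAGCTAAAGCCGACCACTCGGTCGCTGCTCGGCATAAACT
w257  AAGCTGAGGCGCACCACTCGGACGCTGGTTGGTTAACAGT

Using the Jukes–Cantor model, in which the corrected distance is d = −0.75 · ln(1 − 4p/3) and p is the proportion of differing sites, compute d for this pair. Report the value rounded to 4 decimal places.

Mismatches occur at site 6 (A↔G), site 8 (A↔G), site 11 (C↔G), site 12 (G↔C), site 22 (T↔A), site 28 (C↔G), site 30 (C↔T), site 33 (C↔T), site 34 (A↔T), site 35 (T↔A), site 37 (A↔C), site 39 (C↔G).
p = 12/40 = 0.300000.
d = −0.75 · ln(1 − (4/3)·0.300000) = −0.75 · ln(0.600000) = −0.75 · (-0.510826) = 0.3831.

0.3831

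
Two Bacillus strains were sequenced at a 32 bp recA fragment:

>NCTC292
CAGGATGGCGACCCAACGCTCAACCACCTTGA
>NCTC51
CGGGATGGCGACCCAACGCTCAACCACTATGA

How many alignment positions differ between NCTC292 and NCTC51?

The sequences differ at positions 2 (A/G), 28 (C/T), 29 (T/A).
That gives 3 mismatches out of 32 aligned sites, so the Hamming distance is 3.

3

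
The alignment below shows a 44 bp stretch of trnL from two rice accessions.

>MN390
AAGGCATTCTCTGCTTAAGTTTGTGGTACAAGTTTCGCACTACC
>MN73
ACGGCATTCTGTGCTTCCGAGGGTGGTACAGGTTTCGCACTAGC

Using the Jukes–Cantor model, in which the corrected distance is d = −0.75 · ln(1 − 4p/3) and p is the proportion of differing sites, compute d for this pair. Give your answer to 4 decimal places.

Differing sites — 2:A/C; 11:C/G; 17:A/C; 18:A/C; 20:T/A; 21:T/G; 22:T/G; 31:A/G; 43:C/G.
p = 9/44 = 0.204545.
d = −0.75 · ln(1 − (4/3)·0.204545) = −0.75 · ln(0.727273) = −0.75 · (-0.318453) = 0.2388.

0.2388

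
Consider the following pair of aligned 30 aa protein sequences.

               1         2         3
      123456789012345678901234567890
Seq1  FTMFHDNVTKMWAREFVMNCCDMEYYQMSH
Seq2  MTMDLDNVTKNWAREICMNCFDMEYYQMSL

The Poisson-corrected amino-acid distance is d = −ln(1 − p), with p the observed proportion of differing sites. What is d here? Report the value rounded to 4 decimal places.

0.3102

Differing sites — 1:F/M; 4:F/D; 5:H/L; 11:M/N; 16:F/I; 17:V/C; 21:C/F; 30:H/L.
p = 8/30 = 0.266667.
d = −ln(1 − 0.266667) = −ln(0.733333) = 0.3102.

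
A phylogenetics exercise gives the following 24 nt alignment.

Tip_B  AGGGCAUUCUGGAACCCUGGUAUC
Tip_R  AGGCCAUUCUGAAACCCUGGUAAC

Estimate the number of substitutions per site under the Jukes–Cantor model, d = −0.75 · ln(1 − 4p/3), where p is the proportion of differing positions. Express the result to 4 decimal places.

The sequences differ at positions 4 (G/C), 12 (G/A), 23 (U/A).
p = 3/24 = 0.125000.
d = −0.75 · ln(1 − (4/3)·0.125000) = −0.75 · ln(0.833333) = −0.75 · (-0.182322) = 0.1367.

0.1367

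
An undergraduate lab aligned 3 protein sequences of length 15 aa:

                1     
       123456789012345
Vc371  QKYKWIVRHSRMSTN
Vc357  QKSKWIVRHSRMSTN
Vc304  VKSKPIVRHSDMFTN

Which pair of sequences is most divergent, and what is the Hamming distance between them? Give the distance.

Pairwise Hamming distances:
  Vc371 vs Vc357: 1
  Vc371 vs Vc304: 5
  Vc357 vs Vc304: 4
The largest is 5, between Vc371 and Vc304.

5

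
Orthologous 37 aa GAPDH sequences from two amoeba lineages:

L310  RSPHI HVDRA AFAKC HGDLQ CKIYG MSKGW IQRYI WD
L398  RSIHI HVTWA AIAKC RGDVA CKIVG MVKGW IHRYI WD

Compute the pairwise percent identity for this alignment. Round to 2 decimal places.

The sequences differ at positions 3 (P/I), 8 (D/T), 9 (R/W), 12 (F/I), 16 (H/R), 19 (L/V), 20 (Q/A), 24 (Y/V), 27 (S/V), 32 (Q/H).
27 of the 37 sites match, so the percent identity is 27/37 × 100 = 72.97%.

72.97%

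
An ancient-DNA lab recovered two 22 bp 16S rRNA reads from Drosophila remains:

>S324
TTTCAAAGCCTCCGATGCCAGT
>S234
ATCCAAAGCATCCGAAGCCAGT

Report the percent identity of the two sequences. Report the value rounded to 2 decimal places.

Mismatches occur at site 1 (T↔A), site 3 (T↔C), site 10 (C↔A), site 16 (T↔A).
18 of the 22 sites match, so the percent identity is 18/22 × 100 = 81.82%.

81.82%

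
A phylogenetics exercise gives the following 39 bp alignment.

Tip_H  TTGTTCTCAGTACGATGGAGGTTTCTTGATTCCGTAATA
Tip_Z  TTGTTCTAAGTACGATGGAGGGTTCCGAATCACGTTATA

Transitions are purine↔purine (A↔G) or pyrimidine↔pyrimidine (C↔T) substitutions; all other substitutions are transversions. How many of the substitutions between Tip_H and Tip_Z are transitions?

Differing sites — 8:C/A (Tv); 22:T/G (Tv); 26:T/C (Ti); 27:T/G (Tv); 28:G/A (Ti); 31:T/C (Ti); 32:C/A (Tv); 36:A/T (Tv).
Of the 8 differences, 3 transitions and 5 transversions, so the answer is 3.

3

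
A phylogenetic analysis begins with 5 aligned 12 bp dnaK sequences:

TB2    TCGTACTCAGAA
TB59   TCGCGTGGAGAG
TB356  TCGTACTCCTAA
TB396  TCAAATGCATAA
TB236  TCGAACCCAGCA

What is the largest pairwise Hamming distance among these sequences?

8

Pairwise Hamming distances:
  TB2 vs TB59: 6
  TB2 vs TB356: 2
  TB2 vs TB396: 5
  TB2 vs TB236: 3
  TB59 vs TB356: 8
  TB59 vs TB396: 6
  TB59 vs TB236: 7
  TB356 vs TB396: 5
  TB356 vs TB236: 5
  TB396 vs TB236: 5
The largest is 8, between TB59 and TB356.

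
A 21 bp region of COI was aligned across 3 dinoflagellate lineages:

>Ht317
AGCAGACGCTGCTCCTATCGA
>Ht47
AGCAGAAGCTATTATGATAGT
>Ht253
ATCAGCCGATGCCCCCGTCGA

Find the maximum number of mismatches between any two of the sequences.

Pairwise Hamming distances:
  Ht317 vs Ht47: 8
  Ht317 vs Ht253: 6
  Ht47 vs Ht253: 13
The largest is 13, between Ht47 and Ht253.

13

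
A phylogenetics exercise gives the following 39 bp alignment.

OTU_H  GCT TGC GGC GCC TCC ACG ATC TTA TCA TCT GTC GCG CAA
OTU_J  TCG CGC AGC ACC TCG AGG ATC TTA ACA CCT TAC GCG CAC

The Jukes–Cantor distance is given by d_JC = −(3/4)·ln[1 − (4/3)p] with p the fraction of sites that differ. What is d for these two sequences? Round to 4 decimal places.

The sequences differ at positions 1 (G/T), 3 (T/G), 4 (T/C), 7 (G/A), 10 (G/A), 15 (C/G), 17 (C/G), 25 (T/A), 28 (T/C), 31 (G/T), 32 (T/A), 39 (A/C).
p = 12/39 = 0.307692.
d = −0.75 · ln(1 − (4/3)·0.307692) = −0.75 · ln(0.589744) = −0.75 · (-0.528067) = 0.3961.

0.3961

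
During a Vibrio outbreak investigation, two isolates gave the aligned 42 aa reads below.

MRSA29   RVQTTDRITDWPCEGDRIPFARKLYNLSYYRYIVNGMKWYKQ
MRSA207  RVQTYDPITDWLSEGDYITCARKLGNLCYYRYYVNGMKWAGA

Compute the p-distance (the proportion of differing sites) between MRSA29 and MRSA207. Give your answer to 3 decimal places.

The sequences differ at positions 5 (T/Y), 7 (R/P), 12 (P/L), 13 (C/S), 17 (R/Y), 19 (P/T), 20 (F/C), 25 (Y/G), 28 (S/C), 33 (I/Y), 40 (Y/A), 41 (K/G), 42 (Q/A).
There are 13 differences over 42 sites, so p = 13/42 = 0.310.

0.310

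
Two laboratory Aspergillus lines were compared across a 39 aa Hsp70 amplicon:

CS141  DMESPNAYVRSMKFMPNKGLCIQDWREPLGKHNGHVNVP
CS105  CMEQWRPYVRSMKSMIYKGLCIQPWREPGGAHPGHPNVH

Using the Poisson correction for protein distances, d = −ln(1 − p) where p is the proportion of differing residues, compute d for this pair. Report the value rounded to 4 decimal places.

The sequences differ at positions 1 (D/C), 4 (S/Q), 5 (P/W), 6 (N/R), 7 (A/P), 14 (F/S), 16 (P/I), 17 (N/Y), 24 (D/P), 29 (L/G), 31 (K/A), 33 (N/P), 36 (V/P), 39 (P/H).
p = 14/39 = 0.358974.
d = −ln(1 − 0.358974) = −ln(0.641026) = 0.4447.

0.4447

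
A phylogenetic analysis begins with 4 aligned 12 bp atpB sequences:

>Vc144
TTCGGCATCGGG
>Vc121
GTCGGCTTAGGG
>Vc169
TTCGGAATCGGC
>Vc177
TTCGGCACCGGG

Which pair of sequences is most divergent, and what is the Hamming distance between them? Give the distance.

Pairwise Hamming distances:
  Vc144 vs Vc121: 3
  Vc144 vs Vc169: 2
  Vc144 vs Vc177: 1
  Vc121 vs Vc169: 5
  Vc121 vs Vc177: 4
  Vc169 vs Vc177: 3
The largest is 5, between Vc121 and Vc169.

5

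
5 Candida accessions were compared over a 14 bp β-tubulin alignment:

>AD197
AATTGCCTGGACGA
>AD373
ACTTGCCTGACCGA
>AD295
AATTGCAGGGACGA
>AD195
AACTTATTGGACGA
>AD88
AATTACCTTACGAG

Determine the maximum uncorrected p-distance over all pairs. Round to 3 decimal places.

Pairwise Hamming distances:
  AD197 vs AD373: 3
  AD197 vs AD295: 2
  AD197 vs AD195: 4
  AD197 vs AD88: 7
  AD373 vs AD295: 5
  AD373 vs AD195: 7
  AD373 vs AD88: 6
  AD295 vs AD195: 5
  AD295 vs AD88: 9
  AD195 vs AD88: 10
The largest is 10 mismatches, between AD195 and AD88; p = 10/14 = 0.714.

0.714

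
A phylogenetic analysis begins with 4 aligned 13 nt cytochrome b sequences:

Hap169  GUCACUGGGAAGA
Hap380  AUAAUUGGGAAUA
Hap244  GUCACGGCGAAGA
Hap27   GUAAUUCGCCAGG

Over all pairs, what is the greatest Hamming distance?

Pairwise Hamming distances:
  Hap169 vs Hap380: 4
  Hap169 vs Hap244: 2
  Hap169 vs Hap27: 6
  Hap380 vs Hap244: 6
  Hap380 vs Hap27: 6
  Hap244 vs Hap27: 8
The largest is 8, between Hap244 and Hap27.

8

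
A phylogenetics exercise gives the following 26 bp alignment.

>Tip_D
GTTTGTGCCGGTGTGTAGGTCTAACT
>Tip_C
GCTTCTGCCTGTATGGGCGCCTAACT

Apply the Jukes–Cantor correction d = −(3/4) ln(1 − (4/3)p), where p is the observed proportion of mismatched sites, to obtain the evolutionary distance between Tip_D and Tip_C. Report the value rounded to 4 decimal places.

0.3961

The sequences differ at positions 2 (T/C), 5 (G/C), 10 (G/T), 13 (G/A), 16 (T/G), 17 (A/G), 18 (G/C), 20 (T/C).
p = 8/26 = 0.307692.
d = −0.75 · ln(1 − (4/3)·0.307692) = −0.75 · ln(0.589744) = −0.75 · (-0.528067) = 0.3961.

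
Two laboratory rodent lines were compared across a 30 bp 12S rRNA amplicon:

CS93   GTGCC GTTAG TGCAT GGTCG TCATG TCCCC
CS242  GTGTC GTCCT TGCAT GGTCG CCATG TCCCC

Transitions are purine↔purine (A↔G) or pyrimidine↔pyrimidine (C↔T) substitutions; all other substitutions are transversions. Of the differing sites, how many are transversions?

The sequences differ at positions 4 (C/T, transition), 8 (T/C, transition), 9 (A/C, transversion), 10 (G/T, transversion), 21 (T/C, transition).
Of the 5 differences, 3 transitions and 2 transversions, so the answer is 2.

2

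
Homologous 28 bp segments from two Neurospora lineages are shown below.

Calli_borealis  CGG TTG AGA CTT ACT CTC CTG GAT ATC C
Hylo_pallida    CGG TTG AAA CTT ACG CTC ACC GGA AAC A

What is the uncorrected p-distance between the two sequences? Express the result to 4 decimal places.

Differing sites — 8:G/A; 15:T/G; 19:C/A; 20:T/C; 21:G/C; 23:A/G; 24:T/A; 26:T/A; 28:C/A.
There are 9 differences over 28 sites, so p = 9/28 = 0.3214.

0.3214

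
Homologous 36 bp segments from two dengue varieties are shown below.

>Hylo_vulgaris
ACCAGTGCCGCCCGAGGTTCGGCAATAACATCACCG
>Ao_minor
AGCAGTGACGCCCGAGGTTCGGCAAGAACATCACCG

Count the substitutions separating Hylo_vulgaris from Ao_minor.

3

Differing sites — 2:C/G; 8:C/A; 26:T/G.
That gives 3 mismatches out of 36 aligned sites, so the Hamming distance is 3.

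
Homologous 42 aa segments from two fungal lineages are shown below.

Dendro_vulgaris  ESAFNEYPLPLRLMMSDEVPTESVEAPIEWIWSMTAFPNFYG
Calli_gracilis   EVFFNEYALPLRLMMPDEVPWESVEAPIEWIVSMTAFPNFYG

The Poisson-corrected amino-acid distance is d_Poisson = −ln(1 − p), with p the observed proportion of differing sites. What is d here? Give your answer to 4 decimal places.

Differing sites — 2:S/V; 3:A/F; 8:P/A; 16:S/P; 21:T/W; 32:W/V.
p = 6/42 = 0.142857.
d = −ln(1 − 0.142857) = −ln(0.857143) = 0.1542.

0.1542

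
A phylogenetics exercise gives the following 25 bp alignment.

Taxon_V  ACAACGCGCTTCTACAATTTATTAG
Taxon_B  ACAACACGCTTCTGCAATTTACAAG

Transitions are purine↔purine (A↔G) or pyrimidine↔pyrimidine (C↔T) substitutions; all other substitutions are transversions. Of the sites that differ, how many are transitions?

3

Differing sites — 6:G/A (Ti); 14:A/G (Ti); 22:T/C (Ti); 23:T/A (Tv).
Of the 4 differences, 3 transitions and 1 transversion, so the answer is 3.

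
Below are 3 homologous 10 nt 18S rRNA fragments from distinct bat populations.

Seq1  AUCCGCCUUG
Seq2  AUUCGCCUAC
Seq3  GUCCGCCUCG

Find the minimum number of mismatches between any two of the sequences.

Pairwise Hamming distances:
  Seq1 vs Seq2: 3
  Seq1 vs Seq3: 2
  Seq2 vs Seq3: 4
The smallest is 2, between Seq1 and Seq3.

2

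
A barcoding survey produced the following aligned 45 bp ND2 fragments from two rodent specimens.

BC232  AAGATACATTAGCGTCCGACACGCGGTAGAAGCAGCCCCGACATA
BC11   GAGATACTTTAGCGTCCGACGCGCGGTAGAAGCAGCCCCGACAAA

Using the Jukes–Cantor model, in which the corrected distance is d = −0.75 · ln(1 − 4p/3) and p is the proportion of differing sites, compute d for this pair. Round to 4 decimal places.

0.0946

Mismatches occur at site 1 (A↔G), site 8 (A↔T), site 21 (A↔G), site 44 (T↔A).
p = 4/45 = 0.088889.
d = −0.75 · ln(1 − (4/3)·0.088889) = −0.75 · ln(0.881481) = −0.75 · (-0.126152) = 0.0946.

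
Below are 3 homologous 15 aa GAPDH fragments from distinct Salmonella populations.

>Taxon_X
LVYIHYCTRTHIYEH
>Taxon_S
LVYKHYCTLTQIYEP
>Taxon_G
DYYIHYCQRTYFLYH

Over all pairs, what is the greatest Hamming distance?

Pairwise Hamming distances:
  Taxon_X vs Taxon_S: 4
  Taxon_X vs Taxon_G: 7
  Taxon_S vs Taxon_G: 10
The largest is 10, between Taxon_S and Taxon_G.

10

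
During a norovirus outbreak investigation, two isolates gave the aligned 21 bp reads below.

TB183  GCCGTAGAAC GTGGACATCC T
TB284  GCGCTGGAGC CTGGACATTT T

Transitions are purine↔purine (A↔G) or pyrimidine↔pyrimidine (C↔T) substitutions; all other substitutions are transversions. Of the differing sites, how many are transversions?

Differing sites — 3:C/G (Tv); 4:G/C (Tv); 6:A/G (Ti); 9:A/G (Ti); 11:G/C (Tv); 19:C/T (Ti); 20:C/T (Ti).
Of the 7 differences, 4 transitions and 3 transversions, so the answer is 3.

3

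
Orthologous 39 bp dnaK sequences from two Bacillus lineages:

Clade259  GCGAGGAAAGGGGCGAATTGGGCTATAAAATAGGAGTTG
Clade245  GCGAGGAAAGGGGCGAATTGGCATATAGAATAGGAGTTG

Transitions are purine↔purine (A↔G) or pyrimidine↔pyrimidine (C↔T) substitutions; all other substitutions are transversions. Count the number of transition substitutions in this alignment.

Differing sites — 22:G/C (Tv); 23:C/A (Tv); 28:A/G (Ti).
Of the 3 differences, 1 transition and 2 transversions, so the answer is 1.

1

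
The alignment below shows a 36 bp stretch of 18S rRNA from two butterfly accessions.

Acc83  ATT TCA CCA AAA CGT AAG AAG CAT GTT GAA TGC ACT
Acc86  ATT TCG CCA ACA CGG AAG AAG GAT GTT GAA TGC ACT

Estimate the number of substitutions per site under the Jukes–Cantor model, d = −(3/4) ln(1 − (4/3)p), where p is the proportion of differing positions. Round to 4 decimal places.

0.1203

The sequences differ at positions 6 (A/G), 11 (A/C), 15 (T/G), 22 (C/G).
p = 4/36 = 0.111111.
d = −0.75 · ln(1 − (4/3)·0.111111) = −0.75 · ln(0.851852) = −0.75 · (-0.160342) = 0.1203.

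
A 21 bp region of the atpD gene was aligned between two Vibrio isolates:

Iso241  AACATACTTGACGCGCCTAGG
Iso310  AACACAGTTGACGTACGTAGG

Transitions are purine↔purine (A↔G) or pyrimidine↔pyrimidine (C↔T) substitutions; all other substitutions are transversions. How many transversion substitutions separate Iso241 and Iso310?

2

The sequences differ at positions 5 (T/C, transition), 7 (C/G, transversion), 14 (C/T, transition), 15 (G/A, transition), 17 (C/G, transversion).
Of the 5 differences, 3 transitions and 2 transversions, so the answer is 2.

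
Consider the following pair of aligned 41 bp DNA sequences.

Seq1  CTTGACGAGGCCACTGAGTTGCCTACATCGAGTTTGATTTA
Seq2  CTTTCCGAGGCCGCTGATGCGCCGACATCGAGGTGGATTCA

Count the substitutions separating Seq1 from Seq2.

10

Differing sites — 4:G/T; 5:A/C; 13:A/G; 18:G/T; 19:T/G; 20:T/C; 24:T/G; 33:T/G; 35:T/G; 40:T/C.
That gives 10 mismatches out of 41 aligned sites, so the Hamming distance is 10.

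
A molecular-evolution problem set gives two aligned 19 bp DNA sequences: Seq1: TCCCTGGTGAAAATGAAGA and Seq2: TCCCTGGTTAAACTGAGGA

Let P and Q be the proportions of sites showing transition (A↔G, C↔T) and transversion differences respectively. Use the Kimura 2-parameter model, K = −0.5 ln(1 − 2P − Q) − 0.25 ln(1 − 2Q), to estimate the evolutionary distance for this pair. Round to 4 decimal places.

Mismatches occur at site 9 (G/T, transversion), site 13 (A/C, transversion), site 17 (A/G, transition).
Of the 3 differences, 1 transition and 2 transversions over 19 sites: P = 1/19 = 0.052632, Q = 2/19 = 0.105263.
d = −0.5·ln(0.789473) − 0.25·ln(0.789474) = −0.5·(-0.236390) − 0.25·(-0.236388) = 0.1773.

0.1773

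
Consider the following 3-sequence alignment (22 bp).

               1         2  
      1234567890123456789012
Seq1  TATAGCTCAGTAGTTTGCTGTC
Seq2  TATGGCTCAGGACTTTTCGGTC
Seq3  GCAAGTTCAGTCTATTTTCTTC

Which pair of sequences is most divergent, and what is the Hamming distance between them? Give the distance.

12

Pairwise Hamming distances:
  Seq1 vs Seq2: 5
  Seq1 vs Seq3: 11
  Seq2 vs Seq3: 12
The largest is 12, between Seq2 and Seq3.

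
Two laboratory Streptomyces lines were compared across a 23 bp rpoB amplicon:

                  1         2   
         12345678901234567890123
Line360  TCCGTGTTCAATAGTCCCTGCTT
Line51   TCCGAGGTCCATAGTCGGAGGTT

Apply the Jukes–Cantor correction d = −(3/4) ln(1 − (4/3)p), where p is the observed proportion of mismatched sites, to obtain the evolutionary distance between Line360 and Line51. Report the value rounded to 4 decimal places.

0.3904

Mismatches occur at site 5 (T→A), site 7 (T→G), site 10 (A→C), site 17 (C→G), site 18 (C→G), site 19 (T→A), site 21 (C→G).
p = 7/23 = 0.304348.
d = −0.75 · ln(1 − (4/3)·0.304348) = −0.75 · ln(0.594203) = −0.75 · (-0.520534) = 0.3904.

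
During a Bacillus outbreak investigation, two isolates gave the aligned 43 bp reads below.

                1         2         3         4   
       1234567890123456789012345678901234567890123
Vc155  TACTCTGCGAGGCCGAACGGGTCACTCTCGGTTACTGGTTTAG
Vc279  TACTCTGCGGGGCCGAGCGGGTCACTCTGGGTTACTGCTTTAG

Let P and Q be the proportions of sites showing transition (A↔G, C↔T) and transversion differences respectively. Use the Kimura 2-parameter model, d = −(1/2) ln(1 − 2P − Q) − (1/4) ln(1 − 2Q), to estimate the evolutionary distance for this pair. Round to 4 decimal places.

The sequences differ at positions 10 (A/G, transition), 17 (A/G, transition), 29 (C/G, transversion), 38 (G/C, transversion).
Of the 4 differences, 2 transitions and 2 transversions over 43 sites: P = 2/43 = 0.046512, Q = 2/43 = 0.046512.
d = −0.5·ln(0.860464) − 0.25·ln(0.906976) = −0.5·(-0.150284) − 0.25·(-0.097639) = 0.0996.

0.0996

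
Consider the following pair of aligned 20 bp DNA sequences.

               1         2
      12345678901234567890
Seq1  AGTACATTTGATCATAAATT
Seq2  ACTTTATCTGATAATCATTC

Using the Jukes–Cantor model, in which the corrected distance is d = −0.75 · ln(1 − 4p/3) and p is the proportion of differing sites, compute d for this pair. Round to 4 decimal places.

Differing sites — 2:G/C; 4:A/T; 5:C/T; 8:T/C; 13:C/A; 16:A/C; 18:A/T; 20:T/C.
p = 8/20 = 0.400000.
d = −0.75 · ln(1 − (4/3)·0.400000) = −0.75 · ln(0.466667) = −0.75 · (-0.762139) = 0.5716.

0.5716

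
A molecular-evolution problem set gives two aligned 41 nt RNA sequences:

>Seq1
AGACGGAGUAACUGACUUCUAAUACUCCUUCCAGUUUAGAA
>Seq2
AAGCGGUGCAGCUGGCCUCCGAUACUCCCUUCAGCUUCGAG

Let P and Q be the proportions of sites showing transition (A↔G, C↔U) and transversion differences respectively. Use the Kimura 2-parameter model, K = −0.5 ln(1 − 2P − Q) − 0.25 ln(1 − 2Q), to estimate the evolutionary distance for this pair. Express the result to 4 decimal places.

0.5284

Mismatches occur at site 2 (G↔A, transition), site 3 (A↔G, transition), site 7 (A↔U, transversion), site 9 (U↔C, transition), site 11 (A↔G, transition), site 15 (A↔G, transition), site 17 (U↔C, transition), site 20 (U↔C, transition), site 21 (A↔G, transition), site 29 (U↔C, transition), site 31 (C↔U, transition), site 35 (U↔C, transition), site 38 (A↔C, transversion), site 41 (A↔G, transition).
Of the 14 differences, 12 transitions and 2 transversions over 41 sites: P = 12/41 = 0.292683, Q = 2/41 = 0.048780.
d = −0.5·ln(0.365854) − 0.25·ln(0.902440) = −0.5·(-1.005521) − 0.25·(-0.102653) = 0.5284.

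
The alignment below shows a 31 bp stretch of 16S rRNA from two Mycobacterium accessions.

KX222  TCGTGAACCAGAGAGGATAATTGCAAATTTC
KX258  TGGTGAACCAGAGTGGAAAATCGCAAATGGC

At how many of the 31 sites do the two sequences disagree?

The sequences differ at positions 2 (C/G), 14 (A/T), 18 (T/A), 22 (T/C), 29 (T/G), 30 (T/G).
That gives 6 mismatches out of 31 aligned sites, so the Hamming distance is 6.

6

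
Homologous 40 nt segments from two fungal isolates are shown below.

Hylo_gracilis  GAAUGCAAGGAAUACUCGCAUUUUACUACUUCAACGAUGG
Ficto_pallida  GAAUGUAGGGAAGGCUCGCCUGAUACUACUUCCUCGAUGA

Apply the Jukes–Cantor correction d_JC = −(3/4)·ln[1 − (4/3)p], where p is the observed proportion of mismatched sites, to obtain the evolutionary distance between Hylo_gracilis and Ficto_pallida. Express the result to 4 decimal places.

Mismatches occur at site 6 (C↔U), site 8 (A↔G), site 13 (U↔G), site 14 (A↔G), site 20 (A↔C), site 22 (U↔G), site 23 (U↔A), site 33 (A↔C), site 34 (A↔U), site 40 (G↔A).
p = 10/40 = 0.250000.
d = −0.75 · ln(1 − (4/3)·0.250000) = −0.75 · ln(0.666667) = −0.75 · (-0.405465) = 0.3041.

0.3041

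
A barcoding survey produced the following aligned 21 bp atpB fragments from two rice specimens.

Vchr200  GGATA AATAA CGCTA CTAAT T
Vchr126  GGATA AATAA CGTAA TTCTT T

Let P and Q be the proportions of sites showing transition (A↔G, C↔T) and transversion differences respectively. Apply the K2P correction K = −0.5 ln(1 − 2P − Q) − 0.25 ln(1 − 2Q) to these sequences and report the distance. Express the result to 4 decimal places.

0.2869

Mismatches occur at site 13 (C/T, transition), site 14 (T/A, transversion), site 16 (C/T, transition), site 18 (A/C, transversion), site 19 (A/T, transversion).
Of the 5 differences, 2 transitions and 3 transversions over 21 sites: P = 2/21 = 0.095238, Q = 3/21 = 0.142857.
d = −0.5·ln(0.666667) − 0.25·ln(0.714286) = −0.5·(-0.405465) − 0.25·(-0.336472) = 0.2869.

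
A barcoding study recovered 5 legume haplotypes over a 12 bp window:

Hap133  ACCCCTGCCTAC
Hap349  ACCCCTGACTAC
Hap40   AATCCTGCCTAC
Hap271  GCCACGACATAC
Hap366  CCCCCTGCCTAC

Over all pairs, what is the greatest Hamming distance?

7

Pairwise Hamming distances:
  Hap133 vs Hap349: 1
  Hap133 vs Hap40: 2
  Hap133 vs Hap271: 5
  Hap133 vs Hap366: 1
  Hap349 vs Hap40: 3
  Hap349 vs Hap271: 6
  Hap349 vs Hap366: 2
  Hap40 vs Hap271: 7
  Hap40 vs Hap366: 3
  Hap271 vs Hap366: 5
The largest is 7, between Hap40 and Hap271.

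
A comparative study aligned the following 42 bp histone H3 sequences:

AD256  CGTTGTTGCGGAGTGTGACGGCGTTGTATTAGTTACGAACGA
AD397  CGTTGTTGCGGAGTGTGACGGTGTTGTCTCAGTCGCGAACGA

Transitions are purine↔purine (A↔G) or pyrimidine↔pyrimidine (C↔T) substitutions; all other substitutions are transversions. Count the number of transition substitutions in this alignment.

The sequences differ at positions 22 (C/T, transition), 28 (A/C, transversion), 30 (T/C, transition), 34 (T/C, transition), 35 (A/G, transition).
Of the 5 differences, 4 transitions and 1 transversion, so the answer is 4.

4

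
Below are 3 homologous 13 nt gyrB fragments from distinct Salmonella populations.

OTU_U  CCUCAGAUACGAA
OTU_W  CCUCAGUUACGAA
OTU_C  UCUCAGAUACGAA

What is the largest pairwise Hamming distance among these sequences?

Pairwise Hamming distances:
  OTU_U vs OTU_W: 1
  OTU_U vs OTU_C: 1
  OTU_W vs OTU_C: 2
The largest is 2, between OTU_W and OTU_C.

2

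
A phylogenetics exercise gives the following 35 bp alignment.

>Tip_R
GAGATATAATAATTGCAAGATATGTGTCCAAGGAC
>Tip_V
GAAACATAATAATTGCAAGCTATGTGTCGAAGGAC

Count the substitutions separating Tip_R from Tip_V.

4

The sequences differ at positions 3 (G/A), 5 (T/C), 20 (A/C), 29 (C/G).
That gives 4 mismatches out of 35 aligned sites, so the Hamming distance is 4.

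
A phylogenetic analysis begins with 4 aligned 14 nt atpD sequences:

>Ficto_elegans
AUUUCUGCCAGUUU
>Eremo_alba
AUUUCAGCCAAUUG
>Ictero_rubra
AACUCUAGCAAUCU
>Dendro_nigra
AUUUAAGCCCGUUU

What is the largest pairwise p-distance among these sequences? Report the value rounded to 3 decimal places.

Pairwise Hamming distances:
  Ficto_elegans vs Eremo_alba: 3
  Ficto_elegans vs Ictero_rubra: 6
  Ficto_elegans vs Dendro_nigra: 3
  Eremo_alba vs Ictero_rubra: 7
  Eremo_alba vs Dendro_nigra: 4
  Ictero_rubra vs Dendro_nigra: 9
The largest is 9 mismatches, between Ictero_rubra and Dendro_nigra; p = 9/14 = 0.643.

0.643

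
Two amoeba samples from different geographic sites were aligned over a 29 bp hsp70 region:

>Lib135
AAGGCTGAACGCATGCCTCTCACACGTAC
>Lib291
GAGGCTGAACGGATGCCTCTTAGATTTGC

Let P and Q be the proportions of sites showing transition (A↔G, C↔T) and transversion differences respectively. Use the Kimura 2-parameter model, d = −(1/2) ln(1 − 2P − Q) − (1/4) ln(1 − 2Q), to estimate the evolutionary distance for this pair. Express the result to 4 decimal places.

0.2964

The sequences differ at positions 1 (A/G, transition), 12 (C/G, transversion), 21 (C/T, transition), 23 (C/G, transversion), 25 (C/T, transition), 26 (G/T, transversion), 28 (A/G, transition).
Of the 7 differences, 4 transitions and 3 transversions over 29 sites: P = 4/29 = 0.137931, Q = 3/29 = 0.103448.
d = −0.5·ln(0.620690) − 0.25·ln(0.793104) = −0.5·(-0.476924) − 0.25·(-0.231801) = 0.2964.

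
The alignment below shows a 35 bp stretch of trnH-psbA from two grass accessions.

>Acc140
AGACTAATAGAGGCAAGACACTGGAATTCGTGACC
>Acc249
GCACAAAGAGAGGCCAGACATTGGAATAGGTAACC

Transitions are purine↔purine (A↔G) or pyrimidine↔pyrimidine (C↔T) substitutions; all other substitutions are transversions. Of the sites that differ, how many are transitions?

3

Mismatches occur at site 1 (A→G, transition), site 2 (G→C, transversion), site 5 (T→A, transversion), site 8 (T→G, transversion), site 15 (A→C, transversion), site 21 (C→T, transition), site 28 (T→A, transversion), site 29 (C→G, transversion), site 32 (G→A, transition).
Of the 9 differences, 3 transitions and 6 transversions, so the answer is 3.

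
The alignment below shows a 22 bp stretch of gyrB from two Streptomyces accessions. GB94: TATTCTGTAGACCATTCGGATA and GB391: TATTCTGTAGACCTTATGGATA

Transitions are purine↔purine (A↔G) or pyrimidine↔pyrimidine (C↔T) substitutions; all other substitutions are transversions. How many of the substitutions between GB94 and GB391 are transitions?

Mismatches occur at site 14 (A↔T, transversion), site 16 (T↔A, transversion), site 17 (C↔T, transition).
Of the 3 differences, 1 transition and 2 transversions, so the answer is 1.

1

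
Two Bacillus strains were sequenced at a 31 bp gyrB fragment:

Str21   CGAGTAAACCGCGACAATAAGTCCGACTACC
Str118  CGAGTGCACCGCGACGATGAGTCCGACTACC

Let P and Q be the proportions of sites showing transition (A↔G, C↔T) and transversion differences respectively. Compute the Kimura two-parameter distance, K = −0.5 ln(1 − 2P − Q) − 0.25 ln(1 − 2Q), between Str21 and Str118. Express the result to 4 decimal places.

0.1446

The sequences differ at positions 6 (A/G, transition), 7 (A/C, transversion), 16 (A/G, transition), 19 (A/G, transition).
Of the 4 differences, 3 transitions and 1 transversion over 31 sites: P = 3/31 = 0.096774, Q = 1/31 = 0.032258.
d = −0.5·ln(0.774194) − 0.25·ln(0.935484) = −0.5·(-0.255933) − 0.25·(-0.066691) = 0.1446.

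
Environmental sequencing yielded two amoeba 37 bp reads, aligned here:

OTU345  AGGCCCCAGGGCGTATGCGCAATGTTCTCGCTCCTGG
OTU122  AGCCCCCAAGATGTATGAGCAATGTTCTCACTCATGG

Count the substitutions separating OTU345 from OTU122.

7

Mismatches occur at site 3 (G/C), site 9 (G/A), site 11 (G/A), site 12 (C/T), site 18 (C/A), site 30 (G/A), site 34 (C/A).
That gives 7 mismatches out of 37 aligned sites, so the Hamming distance is 7.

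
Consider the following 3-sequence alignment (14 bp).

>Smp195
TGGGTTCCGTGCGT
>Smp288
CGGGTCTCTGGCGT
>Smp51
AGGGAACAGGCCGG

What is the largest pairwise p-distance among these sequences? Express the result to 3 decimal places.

0.571

Pairwise Hamming distances:
  Smp195 vs Smp288: 5
  Smp195 vs Smp51: 7
  Smp288 vs Smp51: 8
The largest is 8 mismatches, between Smp288 and Smp51; p = 8/14 = 0.571.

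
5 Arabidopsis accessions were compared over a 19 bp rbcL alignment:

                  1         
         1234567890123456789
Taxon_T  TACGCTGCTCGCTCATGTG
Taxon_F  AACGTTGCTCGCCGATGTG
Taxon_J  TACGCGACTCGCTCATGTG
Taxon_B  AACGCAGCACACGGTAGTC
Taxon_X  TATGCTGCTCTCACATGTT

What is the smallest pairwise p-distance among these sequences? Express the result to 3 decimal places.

0.105

Pairwise Hamming distances:
  Taxon_T vs Taxon_F: 4
  Taxon_T vs Taxon_J: 2
  Taxon_T vs Taxon_B: 9
  Taxon_T vs Taxon_X: 4
  Taxon_F vs Taxon_J: 6
  Taxon_F vs Taxon_B: 8
  Taxon_F vs Taxon_X: 7
  Taxon_J vs Taxon_B: 10
  Taxon_J vs Taxon_X: 6
  Taxon_B vs Taxon_X: 10
The smallest is 2 mismatches, between Taxon_T and Taxon_J; p = 2/19 = 0.105.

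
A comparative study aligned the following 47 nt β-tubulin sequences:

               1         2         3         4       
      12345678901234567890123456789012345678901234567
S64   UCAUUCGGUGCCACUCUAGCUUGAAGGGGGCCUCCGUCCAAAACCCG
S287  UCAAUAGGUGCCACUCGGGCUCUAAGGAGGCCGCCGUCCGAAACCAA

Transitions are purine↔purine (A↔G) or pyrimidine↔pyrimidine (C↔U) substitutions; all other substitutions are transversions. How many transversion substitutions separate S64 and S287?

6

Mismatches occur at site 4 (U→A, transversion), site 6 (C→A, transversion), site 17 (U→G, transversion), site 18 (A→G, transition), site 22 (U→C, transition), site 23 (G→U, transversion), site 28 (G→A, transition), site 33 (U→G, transversion), site 40 (A→G, transition), site 46 (C→A, transversion), site 47 (G→A, transition).
Of the 11 differences, 5 transitions and 6 transversions, so the answer is 6.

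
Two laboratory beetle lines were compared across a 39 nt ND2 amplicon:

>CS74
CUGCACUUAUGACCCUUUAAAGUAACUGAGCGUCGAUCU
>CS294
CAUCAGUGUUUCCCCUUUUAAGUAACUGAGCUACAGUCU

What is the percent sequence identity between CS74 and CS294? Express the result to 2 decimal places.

Differing sites — 2:U/A; 3:G/U; 6:C/G; 8:U/G; 9:A/U; 11:G/U; 12:A/C; 19:A/U; 32:G/U; 33:U/A; 35:G/A; 36:A/G.
27 of the 39 sites match, so the percent identity is 27/39 × 100 = 69.23%.

69.23%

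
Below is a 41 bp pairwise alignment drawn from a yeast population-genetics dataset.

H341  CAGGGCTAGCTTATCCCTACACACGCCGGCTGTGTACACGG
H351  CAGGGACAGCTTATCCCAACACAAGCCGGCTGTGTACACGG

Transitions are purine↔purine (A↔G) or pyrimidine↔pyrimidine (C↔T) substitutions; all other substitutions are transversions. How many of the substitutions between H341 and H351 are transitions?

Differing sites — 6:C/A (Tv); 7:T/C (Ti); 18:T/A (Tv); 24:C/A (Tv).
Of the 4 differences, 1 transition and 3 transversions, so the answer is 1.

1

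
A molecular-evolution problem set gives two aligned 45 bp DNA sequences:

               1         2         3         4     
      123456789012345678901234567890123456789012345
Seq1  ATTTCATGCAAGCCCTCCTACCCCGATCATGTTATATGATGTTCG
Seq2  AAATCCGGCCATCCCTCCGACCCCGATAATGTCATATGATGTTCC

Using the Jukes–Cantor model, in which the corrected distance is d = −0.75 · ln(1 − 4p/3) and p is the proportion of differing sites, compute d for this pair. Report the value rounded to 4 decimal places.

0.2635

Differing sites — 2:T/A; 3:T/A; 6:A/C; 7:T/G; 10:A/C; 12:G/T; 19:T/G; 28:C/A; 33:T/C; 45:G/C.
p = 10/45 = 0.222222.
d = −0.75 · ln(1 − (4/3)·0.222222) = −0.75 · ln(0.703704) = −0.75 · (-0.351397) = 0.2635.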